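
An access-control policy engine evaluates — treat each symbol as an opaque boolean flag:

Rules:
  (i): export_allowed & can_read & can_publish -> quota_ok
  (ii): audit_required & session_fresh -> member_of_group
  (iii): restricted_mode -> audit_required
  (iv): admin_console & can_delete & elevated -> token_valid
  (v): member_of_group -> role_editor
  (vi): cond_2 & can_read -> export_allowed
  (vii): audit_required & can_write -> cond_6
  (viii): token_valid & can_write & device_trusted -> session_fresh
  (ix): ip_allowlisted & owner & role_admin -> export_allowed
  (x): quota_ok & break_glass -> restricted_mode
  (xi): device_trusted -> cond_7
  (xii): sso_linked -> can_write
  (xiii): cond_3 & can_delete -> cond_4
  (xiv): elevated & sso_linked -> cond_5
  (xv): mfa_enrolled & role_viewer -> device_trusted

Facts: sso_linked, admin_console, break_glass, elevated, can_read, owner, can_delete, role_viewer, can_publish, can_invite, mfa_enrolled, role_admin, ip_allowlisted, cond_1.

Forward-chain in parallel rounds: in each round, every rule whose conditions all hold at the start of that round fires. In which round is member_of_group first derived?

Round 1 fires (iv), (ix), (xii), (xiv), (xv), giving token_valid, export_allowed, can_write, cond_5, device_trusted.
Round 2 fires (i), (viii), (xi), giving quota_ok, session_fresh, cond_7.
Round 3 fires (x), giving restricted_mode.
Round 4 fires (iii), giving audit_required.
Round 5 fires (ii), (vii), giving member_of_group, cond_6.
member_of_group first appears in round 5.

5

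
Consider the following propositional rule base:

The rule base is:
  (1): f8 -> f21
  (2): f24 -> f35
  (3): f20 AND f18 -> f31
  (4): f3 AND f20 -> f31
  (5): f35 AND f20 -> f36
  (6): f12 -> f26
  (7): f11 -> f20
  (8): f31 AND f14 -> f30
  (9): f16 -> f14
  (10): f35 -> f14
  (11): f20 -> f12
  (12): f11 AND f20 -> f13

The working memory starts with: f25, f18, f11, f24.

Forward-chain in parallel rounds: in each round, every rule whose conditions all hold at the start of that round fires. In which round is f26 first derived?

3

Round 1: (2) [f24 -> f35]; (7) [f11 -> f20]. Adds f35, f20.
Round 2: (3) [f20 AND f18 -> f31]; (5) [f35 AND f20 -> f36]; (10) [f35 -> f14]; (11) [f20 -> f12]; (12) [f11 AND f20 -> f13]. Adds f31, f36, f14, f12, f13.
Round 3: (6) [f12 -> f26]; (8) [f31 AND f14 -> f30]. Adds f26, f30.
f26 first appears in round 3.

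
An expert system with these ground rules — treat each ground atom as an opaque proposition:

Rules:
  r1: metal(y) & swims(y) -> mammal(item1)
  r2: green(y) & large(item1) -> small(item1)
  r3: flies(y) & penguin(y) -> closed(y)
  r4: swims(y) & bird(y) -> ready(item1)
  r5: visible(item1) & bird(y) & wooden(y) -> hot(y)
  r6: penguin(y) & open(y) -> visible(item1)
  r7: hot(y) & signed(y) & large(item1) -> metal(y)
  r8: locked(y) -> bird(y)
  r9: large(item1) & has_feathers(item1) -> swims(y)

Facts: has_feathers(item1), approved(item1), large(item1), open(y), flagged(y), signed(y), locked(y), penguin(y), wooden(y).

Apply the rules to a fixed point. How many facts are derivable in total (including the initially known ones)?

16

Round 1: r6 [penguin(y) & open(y) -> visible(item1)]; r8 [locked(y) -> bird(y)]; r9 [large(item1) & has_feathers(item1) -> swims(y)]. Adds visible(item1), bird(y), swims(y).
Round 2: r4 [swims(y) & bird(y) -> ready(item1)]; r5 [visible(item1) & bird(y) & wooden(y) -> hot(y)]. Adds ready(item1), hot(y).
Round 3: r7 [hot(y) & signed(y) & large(item1) -> metal(y)]. Adds metal(y).
Round 4: r1 [metal(y) & swims(y) -> mammal(item1)]. Adds mammal(item1).
Closure: {approved(item1), bird(y), flagged(y), has_feathers(item1), hot(y), large(item1), locked(y), mammal(item1), metal(y), open(y), penguin(y), ready(item1), signed(y), swims(y), visible(item1), wooden(y)} — 16 facts.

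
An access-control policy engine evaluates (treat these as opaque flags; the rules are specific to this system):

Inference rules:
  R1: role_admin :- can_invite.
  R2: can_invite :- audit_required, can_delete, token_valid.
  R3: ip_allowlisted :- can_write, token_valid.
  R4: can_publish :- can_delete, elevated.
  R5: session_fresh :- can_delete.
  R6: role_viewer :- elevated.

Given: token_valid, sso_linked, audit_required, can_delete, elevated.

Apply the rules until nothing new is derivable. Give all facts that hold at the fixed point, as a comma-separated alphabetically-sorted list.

audit_required, can_delete, can_invite, can_publish, elevated, role_admin, role_viewer, session_fresh, sso_linked, token_valid

[1] R2 [can_invite :- audit_required, can_delete, token_valid.]; R4 [can_publish :- can_delete, elevated.]; R5 [session_fresh :- can_delete.]; R6 [role_viewer :- elevated.]. ⇒ new: can_invite, can_publish, session_fresh, role_viewer.
[2] R1 [role_admin :- can_invite.]. ⇒ new: role_admin.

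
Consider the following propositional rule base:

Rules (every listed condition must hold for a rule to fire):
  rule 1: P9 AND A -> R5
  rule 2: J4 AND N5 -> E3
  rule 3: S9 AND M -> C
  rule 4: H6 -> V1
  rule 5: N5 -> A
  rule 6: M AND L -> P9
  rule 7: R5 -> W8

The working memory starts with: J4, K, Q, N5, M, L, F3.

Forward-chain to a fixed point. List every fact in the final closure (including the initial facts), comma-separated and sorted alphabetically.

Round 1: rule 2 [J4 AND N5 -> E3]; rule 5 [N5 -> A]; rule 6 [M AND L -> P9]. Adds E3, A, P9.
Round 2: rule 1 [P9 AND A -> R5]. Adds R5.
Round 3: rule 7 [R5 -> W8]. Adds W8.

A, E3, F3, J4, K, L, M, N5, P9, Q, R5, W8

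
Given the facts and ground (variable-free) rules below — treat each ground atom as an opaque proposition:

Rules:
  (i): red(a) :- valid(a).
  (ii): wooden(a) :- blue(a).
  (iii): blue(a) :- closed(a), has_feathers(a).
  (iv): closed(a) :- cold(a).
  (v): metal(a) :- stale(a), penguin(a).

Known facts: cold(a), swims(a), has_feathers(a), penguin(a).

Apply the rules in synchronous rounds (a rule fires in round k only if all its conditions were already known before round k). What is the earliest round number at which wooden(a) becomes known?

3

Round 1: (iv) [closed(a) :- cold(a).]. New: closed(a).
Round 2: (iii) [blue(a) :- closed(a), has_feathers(a).]. New: blue(a).
Round 3: (ii) [wooden(a) :- blue(a).]. New: wooden(a).
wooden(a) first appears in round 3.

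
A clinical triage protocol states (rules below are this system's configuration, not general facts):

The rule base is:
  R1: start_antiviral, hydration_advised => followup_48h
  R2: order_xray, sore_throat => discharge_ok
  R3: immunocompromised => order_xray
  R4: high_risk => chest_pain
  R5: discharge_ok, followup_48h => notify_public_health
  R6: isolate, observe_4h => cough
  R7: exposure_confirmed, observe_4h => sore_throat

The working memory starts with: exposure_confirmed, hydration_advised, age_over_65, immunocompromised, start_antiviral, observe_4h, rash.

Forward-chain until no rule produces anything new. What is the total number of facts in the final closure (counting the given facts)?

12

Round 1 — R1, R3, R7, derive followup_48h, order_xray, sore_throat.
Round 2 — R2, derive discharge_ok.
Round 3 — R5, derive notify_public_health.
Closure: {age_over_65, discharge_ok, exposure_confirmed, followup_48h, hydration_advised, immunocompromised, notify_public_health, observe_4h, order_xray, rash, sore_throat, start_antiviral} — 12 facts.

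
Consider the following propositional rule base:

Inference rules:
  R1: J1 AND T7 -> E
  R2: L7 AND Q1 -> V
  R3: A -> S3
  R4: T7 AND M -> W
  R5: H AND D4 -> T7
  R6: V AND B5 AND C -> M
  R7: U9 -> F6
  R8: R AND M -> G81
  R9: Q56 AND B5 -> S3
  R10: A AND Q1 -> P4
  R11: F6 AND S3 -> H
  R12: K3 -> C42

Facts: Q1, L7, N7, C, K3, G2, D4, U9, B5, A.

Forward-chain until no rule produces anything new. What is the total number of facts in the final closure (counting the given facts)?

Round 1 — R2, R3, R7, R10, R12, derive V, S3, F6, P4, C42.
Round 2 — R6, R11, derive M, H.
Round 3 — R5, derive T7.
Round 4 — R4, derive W.
Closure: {A, B5, C, C42, D4, F6, G2, H, K3, L7, M, N7, P4, Q1, S3, T7, U9, V, W} — 19 facts.

19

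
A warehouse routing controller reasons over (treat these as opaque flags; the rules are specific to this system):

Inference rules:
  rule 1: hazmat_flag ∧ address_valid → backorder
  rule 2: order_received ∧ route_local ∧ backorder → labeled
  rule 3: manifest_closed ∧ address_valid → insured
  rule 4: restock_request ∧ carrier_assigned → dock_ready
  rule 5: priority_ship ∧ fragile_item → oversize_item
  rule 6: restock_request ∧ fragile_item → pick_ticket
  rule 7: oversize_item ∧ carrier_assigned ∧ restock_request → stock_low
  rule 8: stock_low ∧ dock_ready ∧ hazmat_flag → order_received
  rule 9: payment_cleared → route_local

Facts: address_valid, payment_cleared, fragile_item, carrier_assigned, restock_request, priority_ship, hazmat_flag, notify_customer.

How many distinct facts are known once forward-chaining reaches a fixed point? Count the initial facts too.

16

Round 1 fires rule 1, rule 4, rule 5, rule 6, rule 9, giving backorder, dock_ready, oversize_item, pick_ticket, route_local.
Round 2 fires rule 7, giving stock_low.
Round 3 fires rule 8, giving order_received.
Round 4 fires rule 2, giving labeled.
Closure: {address_valid, backorder, carrier_assigned, dock_ready, fragile_item, hazmat_flag, labeled, notify_customer, order_received, oversize_item, payment_cleared, pick_ticket, priority_ship, restock_request, route_local, stock_low} — 16 facts.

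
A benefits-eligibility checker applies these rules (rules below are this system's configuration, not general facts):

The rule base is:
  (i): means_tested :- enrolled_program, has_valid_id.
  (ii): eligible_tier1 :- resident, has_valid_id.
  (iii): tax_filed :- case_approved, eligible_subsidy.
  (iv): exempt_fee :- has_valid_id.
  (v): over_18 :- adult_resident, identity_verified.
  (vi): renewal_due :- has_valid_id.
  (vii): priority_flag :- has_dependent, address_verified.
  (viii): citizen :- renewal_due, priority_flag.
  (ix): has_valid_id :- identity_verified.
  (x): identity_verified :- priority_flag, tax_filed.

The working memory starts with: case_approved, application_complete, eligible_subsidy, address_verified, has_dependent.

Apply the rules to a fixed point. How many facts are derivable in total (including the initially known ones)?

Round 1: (iii) [tax_filed :- case_approved, eligible_subsidy.]; (vii) [priority_flag :- has_dependent, address_verified.]. Adds tax_filed, priority_flag.
Round 2: (x) [identity_verified :- priority_flag, tax_filed.]. Adds identity_verified.
Round 3: (ix) [has_valid_id :- identity_verified.]. Adds has_valid_id.
Round 4: (iv) [exempt_fee :- has_valid_id.]; (vi) [renewal_due :- has_valid_id.]. Adds exempt_fee, renewal_due.
Round 5: (viii) [citizen :- renewal_due, priority_flag.]. Adds citizen.
Closure: {address_verified, application_complete, case_approved, citizen, eligible_subsidy, exempt_fee, has_dependent, has_valid_id, identity_verified, priority_flag, renewal_due, tax_filed} — 12 facts.

12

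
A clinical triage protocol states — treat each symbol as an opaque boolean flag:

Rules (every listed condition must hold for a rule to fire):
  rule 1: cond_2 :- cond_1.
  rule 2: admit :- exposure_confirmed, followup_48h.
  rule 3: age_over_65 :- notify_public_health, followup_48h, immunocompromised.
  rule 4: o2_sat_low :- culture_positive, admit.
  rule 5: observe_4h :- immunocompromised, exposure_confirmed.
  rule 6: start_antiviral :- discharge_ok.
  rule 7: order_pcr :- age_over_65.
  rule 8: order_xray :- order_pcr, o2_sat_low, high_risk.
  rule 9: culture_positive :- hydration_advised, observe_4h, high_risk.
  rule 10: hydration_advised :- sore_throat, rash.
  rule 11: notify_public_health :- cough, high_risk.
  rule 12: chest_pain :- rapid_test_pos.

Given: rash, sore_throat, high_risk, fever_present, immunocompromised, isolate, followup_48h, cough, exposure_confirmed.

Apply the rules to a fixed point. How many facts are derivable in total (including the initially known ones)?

18

Round 1: rule 2 [admit :- exposure_confirmed, followup_48h.]; rule 5 [observe_4h :- immunocompromised, exposure_confirmed.]; rule 10 [hydration_advised :- sore_throat, rash.]; rule 11 [notify_public_health :- cough, high_risk.]. Adds admit, observe_4h, hydration_advised, notify_public_health.
Round 2: rule 3 [age_over_65 :- notify_public_health, followup_48h, immunocompromised.]; rule 9 [culture_positive :- hydration_advised, observe_4h, high_risk.]. Adds age_over_65, culture_positive.
Round 3: rule 4 [o2_sat_low :- culture_positive, admit.]; rule 7 [order_pcr :- age_over_65.]. Adds o2_sat_low, order_pcr.
Round 4: rule 8 [order_xray :- order_pcr, o2_sat_low, high_risk.]. Adds order_xray.
Closure: {admit, age_over_65, cough, culture_positive, exposure_confirmed, fever_present, followup_48h, high_risk, hydration_advised, immunocompromised, isolate, notify_public_health, o2_sat_low, observe_4h, order_pcr, order_xray, rash, sore_throat} — 18 facts.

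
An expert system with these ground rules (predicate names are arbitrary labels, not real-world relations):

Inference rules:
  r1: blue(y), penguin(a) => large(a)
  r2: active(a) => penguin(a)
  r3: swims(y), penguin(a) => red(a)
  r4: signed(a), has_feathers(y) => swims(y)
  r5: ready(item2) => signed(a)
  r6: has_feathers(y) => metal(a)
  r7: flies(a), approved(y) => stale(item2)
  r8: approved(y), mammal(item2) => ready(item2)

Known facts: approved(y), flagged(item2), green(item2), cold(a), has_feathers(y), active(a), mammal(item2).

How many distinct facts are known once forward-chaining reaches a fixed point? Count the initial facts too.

[1] r2 [active(a) => penguin(a)]; r6 [has_feathers(y) => metal(a)]; r8 [approved(y), mammal(item2) => ready(item2)]. ⇒ new: penguin(a), metal(a), ready(item2).
[2] r5 [ready(item2) => signed(a)]. ⇒ new: signed(a).
[3] r4 [signed(a), has_feathers(y) => swims(y)]. ⇒ new: swims(y).
[4] r3 [swims(y), penguin(a) => red(a)]. ⇒ new: red(a).
Closure: {active(a), approved(y), cold(a), flagged(item2), green(item2), has_feathers(y), mammal(item2), metal(a), penguin(a), ready(item2), red(a), signed(a), swims(y)} — 13 facts.

13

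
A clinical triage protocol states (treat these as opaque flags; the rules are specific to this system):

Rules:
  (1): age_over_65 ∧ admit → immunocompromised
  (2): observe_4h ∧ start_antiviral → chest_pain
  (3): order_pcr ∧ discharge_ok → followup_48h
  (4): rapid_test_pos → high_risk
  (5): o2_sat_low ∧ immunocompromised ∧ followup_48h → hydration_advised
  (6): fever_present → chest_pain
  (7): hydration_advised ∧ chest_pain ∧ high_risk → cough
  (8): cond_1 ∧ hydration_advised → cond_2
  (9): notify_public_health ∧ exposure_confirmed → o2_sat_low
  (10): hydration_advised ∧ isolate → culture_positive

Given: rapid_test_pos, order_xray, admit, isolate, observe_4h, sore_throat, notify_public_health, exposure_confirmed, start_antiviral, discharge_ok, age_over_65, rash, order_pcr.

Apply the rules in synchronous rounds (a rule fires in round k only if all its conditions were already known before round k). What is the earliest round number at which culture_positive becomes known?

Round 1 — (1), (2), (3), (4), (9), derive immunocompromised, chest_pain, followup_48h, high_risk, o2_sat_low.
Round 2 — (5), derive hydration_advised.
Round 3 — (7), (10), derive cough, culture_positive.
culture_positive first appears in round 3.

3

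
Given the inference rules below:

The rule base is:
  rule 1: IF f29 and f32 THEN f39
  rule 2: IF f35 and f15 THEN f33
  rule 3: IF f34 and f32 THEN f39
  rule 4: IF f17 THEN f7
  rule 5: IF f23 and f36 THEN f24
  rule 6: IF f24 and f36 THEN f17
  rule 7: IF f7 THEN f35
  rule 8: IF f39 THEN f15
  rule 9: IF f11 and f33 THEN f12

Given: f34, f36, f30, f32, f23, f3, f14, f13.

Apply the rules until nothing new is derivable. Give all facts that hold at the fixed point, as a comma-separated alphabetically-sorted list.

f13, f14, f15, f17, f23, f24, f3, f30, f32, f33, f34, f35, f36, f39, f7

Round 1 fires rule 3, rule 5, giving f39, f24.
Round 2 fires rule 6, rule 8, giving f17, f15.
Round 3 fires rule 4, giving f7.
Round 4 fires rule 7, giving f35.
Round 5 fires rule 2, giving f33.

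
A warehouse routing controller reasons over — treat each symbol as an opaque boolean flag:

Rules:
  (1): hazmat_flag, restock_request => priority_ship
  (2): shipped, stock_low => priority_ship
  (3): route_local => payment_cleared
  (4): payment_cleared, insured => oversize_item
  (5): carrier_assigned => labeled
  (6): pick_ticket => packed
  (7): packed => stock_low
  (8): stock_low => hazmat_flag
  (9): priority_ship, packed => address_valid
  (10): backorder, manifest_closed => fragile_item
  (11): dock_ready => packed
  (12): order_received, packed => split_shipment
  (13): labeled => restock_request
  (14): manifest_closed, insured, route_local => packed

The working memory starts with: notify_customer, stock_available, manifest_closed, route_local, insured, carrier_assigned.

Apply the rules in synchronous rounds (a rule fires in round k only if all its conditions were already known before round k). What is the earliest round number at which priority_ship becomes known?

Round 1: (3) [route_local => payment_cleared]; (5) [carrier_assigned => labeled]; (14) [manifest_closed, insured, route_local => packed]. New: payment_cleared, labeled, packed.
Round 2: (4) [payment_cleared, insured => oversize_item]; (7) [packed => stock_low]; (13) [labeled => restock_request]. New: oversize_item, stock_low, restock_request.
Round 3: (8) [stock_low => hazmat_flag]. New: hazmat_flag.
Round 4: (1) [hazmat_flag, restock_request => priority_ship]. New: priority_ship.
priority_ship first appears in round 4.

4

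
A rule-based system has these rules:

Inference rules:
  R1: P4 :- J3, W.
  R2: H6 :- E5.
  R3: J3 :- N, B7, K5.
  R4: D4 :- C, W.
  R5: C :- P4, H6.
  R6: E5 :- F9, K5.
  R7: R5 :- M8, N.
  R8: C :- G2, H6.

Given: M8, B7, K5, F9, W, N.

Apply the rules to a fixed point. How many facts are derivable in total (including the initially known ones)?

13

Round 1: R3 [J3 :- N, B7, K5.]; R6 [E5 :- F9, K5.]; R7 [R5 :- M8, N.]. Adds J3, E5, R5.
Round 2: R1 [P4 :- J3, W.]; R2 [H6 :- E5.]. Adds P4, H6.
Round 3: R5 [C :- P4, H6.]. Adds C.
Round 4: R4 [D4 :- C, W.]. Adds D4.
Closure: {B7, C, D4, E5, F9, H6, J3, K5, M8, N, P4, R5, W} — 13 facts.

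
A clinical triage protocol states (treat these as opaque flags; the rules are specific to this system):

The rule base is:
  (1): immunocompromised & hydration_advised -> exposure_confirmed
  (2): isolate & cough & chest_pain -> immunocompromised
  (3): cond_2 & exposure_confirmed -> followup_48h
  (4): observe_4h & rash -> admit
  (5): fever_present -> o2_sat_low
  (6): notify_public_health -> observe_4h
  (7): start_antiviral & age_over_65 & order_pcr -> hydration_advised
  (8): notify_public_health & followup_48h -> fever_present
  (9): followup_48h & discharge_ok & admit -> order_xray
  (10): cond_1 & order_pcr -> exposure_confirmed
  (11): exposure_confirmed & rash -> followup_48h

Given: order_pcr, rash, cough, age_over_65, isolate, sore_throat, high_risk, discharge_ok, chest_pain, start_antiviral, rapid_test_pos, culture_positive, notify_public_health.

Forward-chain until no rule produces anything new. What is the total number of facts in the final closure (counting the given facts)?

22

[1] (2) [isolate & cough & chest_pain -> immunocompromised]; (6) [notify_public_health -> observe_4h]; (7) [start_antiviral & age_over_65 & order_pcr -> hydration_advised]. ⇒ new: immunocompromised, observe_4h, hydration_advised.
[2] (1) [immunocompromised & hydration_advised -> exposure_confirmed]; (4) [observe_4h & rash -> admit]. ⇒ new: exposure_confirmed, admit.
[3] (11) [exposure_confirmed & rash -> followup_48h]. ⇒ new: followup_48h.
[4] (8) [notify_public_health & followup_48h -> fever_present]; (9) [followup_48h & discharge_ok & admit -> order_xray]. ⇒ new: fever_present, order_xray.
[5] (5) [fever_present -> o2_sat_low]. ⇒ new: o2_sat_low.
Closure: {admit, age_over_65, chest_pain, cough, culture_positive, discharge_ok, exposure_confirmed, fever_present, followup_48h, high_risk, hydration_advised, immunocompromised, isolate, notify_public_health, o2_sat_low, observe_4h, order_pcr, order_xray, rapid_test_pos, rash, sore_throat, start_antiviral} — 22 facts.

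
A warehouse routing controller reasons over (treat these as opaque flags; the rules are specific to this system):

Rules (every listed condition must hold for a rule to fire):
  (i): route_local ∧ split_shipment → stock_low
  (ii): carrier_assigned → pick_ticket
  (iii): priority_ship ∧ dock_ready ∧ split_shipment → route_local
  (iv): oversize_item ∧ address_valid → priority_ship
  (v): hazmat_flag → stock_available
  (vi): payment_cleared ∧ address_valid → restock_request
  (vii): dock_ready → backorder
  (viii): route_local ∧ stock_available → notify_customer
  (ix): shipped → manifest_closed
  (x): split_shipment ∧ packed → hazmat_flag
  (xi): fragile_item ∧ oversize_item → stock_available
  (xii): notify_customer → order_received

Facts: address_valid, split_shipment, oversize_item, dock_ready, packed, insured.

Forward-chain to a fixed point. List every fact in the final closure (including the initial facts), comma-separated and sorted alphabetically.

address_valid, backorder, dock_ready, hazmat_flag, insured, notify_customer, order_received, oversize_item, packed, priority_ship, route_local, split_shipment, stock_available, stock_low

Round 1: (iv) [oversize_item ∧ address_valid → priority_ship]; (vii) [dock_ready → backorder]; (x) [split_shipment ∧ packed → hazmat_flag]. New: priority_ship, backorder, hazmat_flag.
Round 2: (iii) [priority_ship ∧ dock_ready ∧ split_shipment → route_local]; (v) [hazmat_flag → stock_available]. New: route_local, stock_available.
Round 3: (i) [route_local ∧ split_shipment → stock_low]; (viii) [route_local ∧ stock_available → notify_customer]. New: stock_low, notify_customer.
Round 4: (xii) [notify_customer → order_received]. New: order_received.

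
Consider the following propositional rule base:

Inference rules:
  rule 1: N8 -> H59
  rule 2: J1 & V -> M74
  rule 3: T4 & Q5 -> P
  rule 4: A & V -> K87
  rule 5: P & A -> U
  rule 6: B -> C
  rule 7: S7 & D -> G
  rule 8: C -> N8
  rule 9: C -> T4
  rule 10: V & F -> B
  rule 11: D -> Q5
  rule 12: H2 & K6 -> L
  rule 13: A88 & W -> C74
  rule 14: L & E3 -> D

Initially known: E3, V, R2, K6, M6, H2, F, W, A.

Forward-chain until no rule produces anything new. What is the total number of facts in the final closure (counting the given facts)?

20

Round 1: rule 4 [A & V -> K87]; rule 10 [V & F -> B]; rule 12 [H2 & K6 -> L]. New: K87, B, L.
Round 2: rule 6 [B -> C]; rule 14 [L & E3 -> D]. New: C, D.
Round 3: rule 8 [C -> N8]; rule 9 [C -> T4]; rule 11 [D -> Q5]. New: N8, T4, Q5.
Round 4: rule 1 [N8 -> H59]; rule 3 [T4 & Q5 -> P]. New: H59, P.
Round 5: rule 5 [P & A -> U]. New: U.
Closure: {A, B, C, D, E3, F, H2, H59, K6, K87, L, M6, N8, P, Q5, R2, T4, U, V, W} — 20 facts.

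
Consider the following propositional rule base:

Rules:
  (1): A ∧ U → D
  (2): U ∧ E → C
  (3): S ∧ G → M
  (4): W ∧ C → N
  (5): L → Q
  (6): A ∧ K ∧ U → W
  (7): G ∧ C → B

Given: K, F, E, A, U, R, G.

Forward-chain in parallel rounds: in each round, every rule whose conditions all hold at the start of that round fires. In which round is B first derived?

2

Round 1 — (1), (2), (6), derive D, C, W.
Round 2 — (4), (7), derive N, B.
B first appears in round 2.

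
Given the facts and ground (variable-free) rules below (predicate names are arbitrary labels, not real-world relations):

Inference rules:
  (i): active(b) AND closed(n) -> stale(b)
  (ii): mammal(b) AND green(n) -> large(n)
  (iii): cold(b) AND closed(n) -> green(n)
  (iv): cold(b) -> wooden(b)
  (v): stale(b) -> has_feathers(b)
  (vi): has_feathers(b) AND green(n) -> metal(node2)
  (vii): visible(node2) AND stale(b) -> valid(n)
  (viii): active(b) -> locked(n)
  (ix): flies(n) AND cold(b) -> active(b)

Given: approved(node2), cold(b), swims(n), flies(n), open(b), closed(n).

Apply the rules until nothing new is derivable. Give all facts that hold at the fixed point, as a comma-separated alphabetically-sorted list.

active(b), approved(node2), closed(n), cold(b), flies(n), green(n), has_feathers(b), locked(n), metal(node2), open(b), stale(b), swims(n), wooden(b)

Round 1: (iii) [cold(b) AND closed(n) -> green(n)]; (iv) [cold(b) -> wooden(b)]; (ix) [flies(n) AND cold(b) -> active(b)]. Adds green(n), wooden(b), active(b).
Round 2: (i) [active(b) AND closed(n) -> stale(b)]; (viii) [active(b) -> locked(n)]. Adds stale(b), locked(n).
Round 3: (v) [stale(b) -> has_feathers(b)]. Adds has_feathers(b).
Round 4: (vi) [has_feathers(b) AND green(n) -> metal(node2)]. Adds metal(node2).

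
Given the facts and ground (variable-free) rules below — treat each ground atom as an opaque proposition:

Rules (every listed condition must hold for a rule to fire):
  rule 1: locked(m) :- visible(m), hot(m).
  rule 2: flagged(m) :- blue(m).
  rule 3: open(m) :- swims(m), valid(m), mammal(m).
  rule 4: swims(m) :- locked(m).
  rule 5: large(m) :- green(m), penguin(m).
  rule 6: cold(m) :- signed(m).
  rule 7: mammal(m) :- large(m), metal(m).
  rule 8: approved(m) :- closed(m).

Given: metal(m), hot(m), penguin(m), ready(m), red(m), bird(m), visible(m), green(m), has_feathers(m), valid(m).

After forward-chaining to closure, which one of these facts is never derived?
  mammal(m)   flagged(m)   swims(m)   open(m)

[1] rule 1 [locked(m) :- visible(m), hot(m).]; rule 5 [large(m) :- green(m), penguin(m).]. ⇒ new: locked(m), large(m).
[2] rule 4 [swims(m) :- locked(m).]; rule 7 [mammal(m) :- large(m), metal(m).]. ⇒ new: swims(m), mammal(m).
[3] rule 3 [open(m) :- swims(m), valid(m), mammal(m).]. ⇒ new: open(m).
Derived: open(m) (round 3), swims(m) (round 2), mammal(m) (round 2). flagged(m) never appears in any round.

flagged(m)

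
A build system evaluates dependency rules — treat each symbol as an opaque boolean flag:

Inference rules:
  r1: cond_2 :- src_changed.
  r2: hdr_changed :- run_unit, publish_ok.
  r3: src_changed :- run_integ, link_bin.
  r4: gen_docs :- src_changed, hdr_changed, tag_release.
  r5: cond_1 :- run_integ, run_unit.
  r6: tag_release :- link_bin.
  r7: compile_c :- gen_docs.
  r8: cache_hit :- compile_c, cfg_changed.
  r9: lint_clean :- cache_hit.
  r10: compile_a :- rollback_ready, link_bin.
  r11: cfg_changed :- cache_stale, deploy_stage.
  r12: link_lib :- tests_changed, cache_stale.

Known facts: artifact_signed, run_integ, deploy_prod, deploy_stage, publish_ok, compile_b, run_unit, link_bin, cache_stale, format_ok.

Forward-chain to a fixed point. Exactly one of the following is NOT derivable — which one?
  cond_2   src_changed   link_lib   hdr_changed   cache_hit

Round 1: r2 [hdr_changed :- run_unit, publish_ok.]; r3 [src_changed :- run_integ, link_bin.]; r5 [cond_1 :- run_integ, run_unit.]; r6 [tag_release :- link_bin.]; r11 [cfg_changed :- cache_stale, deploy_stage.]. Adds hdr_changed, src_changed, cond_1, tag_release, cfg_changed.
Round 2: r1 [cond_2 :- src_changed.]; r4 [gen_docs :- src_changed, hdr_changed, tag_release.]. Adds cond_2, gen_docs.
Round 3: r7 [compile_c :- gen_docs.]. Adds compile_c.
Round 4: r8 [cache_hit :- compile_c, cfg_changed.]. Adds cache_hit.
Round 5: r9 [lint_clean :- cache_hit.]. Adds lint_clean.
Derived: cond_2 (round 2), cache_hit (round 4), hdr_changed (round 1), src_changed (round 1). link_lib never appears in any round.

link_lib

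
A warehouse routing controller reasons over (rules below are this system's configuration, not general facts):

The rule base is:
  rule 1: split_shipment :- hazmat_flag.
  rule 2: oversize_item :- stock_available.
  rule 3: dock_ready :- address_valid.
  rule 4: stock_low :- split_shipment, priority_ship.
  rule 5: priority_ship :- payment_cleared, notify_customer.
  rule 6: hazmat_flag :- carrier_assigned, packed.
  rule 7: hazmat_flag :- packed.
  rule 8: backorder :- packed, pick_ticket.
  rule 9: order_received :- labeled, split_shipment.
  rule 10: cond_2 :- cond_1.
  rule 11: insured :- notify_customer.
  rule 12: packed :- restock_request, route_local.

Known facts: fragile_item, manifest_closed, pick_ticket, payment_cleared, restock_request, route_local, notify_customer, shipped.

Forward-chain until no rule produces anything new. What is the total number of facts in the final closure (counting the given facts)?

15

Round 1: rule 5 [priority_ship :- payment_cleared, notify_customer.]; rule 11 [insured :- notify_customer.]; rule 12 [packed :- restock_request, route_local.]. Adds priority_ship, insured, packed.
Round 2: rule 7 [hazmat_flag :- packed.]; rule 8 [backorder :- packed, pick_ticket.]. Adds hazmat_flag, backorder.
Round 3: rule 1 [split_shipment :- hazmat_flag.]. Adds split_shipment.
Round 4: rule 4 [stock_low :- split_shipment, priority_ship.]. Adds stock_low.
Closure: {backorder, fragile_item, hazmat_flag, insured, manifest_closed, notify_customer, packed, payment_cleared, pick_ticket, priority_ship, restock_request, route_local, shipped, split_shipment, stock_low} — 15 facts.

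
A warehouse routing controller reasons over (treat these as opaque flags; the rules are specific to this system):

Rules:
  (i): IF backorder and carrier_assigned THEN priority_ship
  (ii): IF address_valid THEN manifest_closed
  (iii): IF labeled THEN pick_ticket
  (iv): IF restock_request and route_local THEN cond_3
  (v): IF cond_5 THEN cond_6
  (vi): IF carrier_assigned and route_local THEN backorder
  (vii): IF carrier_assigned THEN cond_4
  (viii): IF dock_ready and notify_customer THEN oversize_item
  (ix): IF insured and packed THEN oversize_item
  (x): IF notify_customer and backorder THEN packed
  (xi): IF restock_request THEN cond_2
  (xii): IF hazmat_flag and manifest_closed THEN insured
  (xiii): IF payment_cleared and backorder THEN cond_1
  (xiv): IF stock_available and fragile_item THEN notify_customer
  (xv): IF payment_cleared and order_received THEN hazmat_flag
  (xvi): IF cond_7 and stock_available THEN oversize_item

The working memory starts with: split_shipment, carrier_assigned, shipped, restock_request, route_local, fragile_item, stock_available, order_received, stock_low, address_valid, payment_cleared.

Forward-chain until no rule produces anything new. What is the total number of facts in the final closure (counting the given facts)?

23

[1] (ii) [IF address_valid THEN manifest_closed]; (iv) [IF restock_request and route_local THEN cond_3]; (vi) [IF carrier_assigned and route_local THEN backorder]; (vii) [IF carrier_assigned THEN cond_4]; (xi) [IF restock_request THEN cond_2]; (xiv) [IF stock_available and fragile_item THEN notify_customer]; (xv) [IF payment_cleared and order_received THEN hazmat_flag]. ⇒ new: manifest_closed, cond_3, backorder, cond_4, cond_2, notify_customer, hazmat_flag.
[2] (i) [IF backorder and carrier_assigned THEN priority_ship]; (x) [IF notify_customer and backorder THEN packed]; (xii) [IF hazmat_flag and manifest_closed THEN insured]; (xiii) [IF payment_cleared and backorder THEN cond_1]. ⇒ new: priority_ship, packed, insured, cond_1.
[3] (ix) [IF insured and packed THEN oversize_item]. ⇒ new: oversize_item.
Closure: {address_valid, backorder, carrier_assigned, cond_1, cond_2, cond_3, cond_4, fragile_item, hazmat_flag, insured, manifest_closed, notify_customer, order_received, oversize_item, packed, payment_cleared, priority_ship, restock_request, route_local, shipped, split_shipment, stock_available, stock_low} — 23 facts.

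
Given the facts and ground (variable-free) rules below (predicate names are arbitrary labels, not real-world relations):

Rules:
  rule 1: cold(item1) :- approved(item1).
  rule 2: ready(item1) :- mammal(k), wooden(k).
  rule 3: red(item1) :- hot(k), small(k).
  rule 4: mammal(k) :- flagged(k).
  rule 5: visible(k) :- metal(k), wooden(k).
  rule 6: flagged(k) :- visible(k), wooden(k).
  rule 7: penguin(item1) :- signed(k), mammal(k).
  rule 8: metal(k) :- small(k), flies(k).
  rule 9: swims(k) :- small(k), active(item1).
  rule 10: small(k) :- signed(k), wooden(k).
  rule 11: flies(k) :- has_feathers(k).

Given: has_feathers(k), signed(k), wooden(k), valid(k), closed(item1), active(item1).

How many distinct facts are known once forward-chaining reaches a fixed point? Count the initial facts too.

15

Round 1: rule 10 [small(k) :- signed(k), wooden(k).]; rule 11 [flies(k) :- has_feathers(k).]. New: small(k), flies(k).
Round 2: rule 8 [metal(k) :- small(k), flies(k).]; rule 9 [swims(k) :- small(k), active(item1).]. New: metal(k), swims(k).
Round 3: rule 5 [visible(k) :- metal(k), wooden(k).]. New: visible(k).
Round 4: rule 6 [flagged(k) :- visible(k), wooden(k).]. New: flagged(k).
Round 5: rule 4 [mammal(k) :- flagged(k).]. New: mammal(k).
Round 6: rule 2 [ready(item1) :- mammal(k), wooden(k).]; rule 7 [penguin(item1) :- signed(k), mammal(k).]. New: ready(item1), penguin(item1).
Closure: {active(item1), closed(item1), flagged(k), flies(k), has_feathers(k), mammal(k), metal(k), penguin(item1), ready(item1), signed(k), small(k), swims(k), valid(k), visible(k), wooden(k)} — 15 facts.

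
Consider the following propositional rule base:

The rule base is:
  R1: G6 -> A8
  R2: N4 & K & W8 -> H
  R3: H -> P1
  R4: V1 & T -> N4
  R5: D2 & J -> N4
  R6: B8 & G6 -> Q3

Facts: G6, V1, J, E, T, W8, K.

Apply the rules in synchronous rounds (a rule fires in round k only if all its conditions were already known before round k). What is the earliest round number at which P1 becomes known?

3

Round 1 — R1, R4, derive A8, N4.
Round 2 — R2, derive H.
Round 3 — R3, derive P1.
P1 first appears in round 3.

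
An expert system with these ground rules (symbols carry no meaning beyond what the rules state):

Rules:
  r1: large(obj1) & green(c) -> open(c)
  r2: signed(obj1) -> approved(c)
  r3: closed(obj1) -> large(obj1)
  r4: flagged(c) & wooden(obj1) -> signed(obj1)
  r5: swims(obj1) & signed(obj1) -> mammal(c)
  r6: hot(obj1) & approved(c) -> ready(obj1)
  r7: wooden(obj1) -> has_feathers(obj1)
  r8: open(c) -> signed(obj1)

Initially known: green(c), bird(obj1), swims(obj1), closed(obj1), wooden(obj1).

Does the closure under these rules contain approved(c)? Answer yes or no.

yes

Round 1 — r3, r7, derive large(obj1), has_feathers(obj1).
Round 2 — r1, derive open(c).
Round 3 — r8, derive signed(obj1).
Round 4 — r2, r5, derive approved(c), mammal(c).
approved(c) appears in round 4, so it is derivable.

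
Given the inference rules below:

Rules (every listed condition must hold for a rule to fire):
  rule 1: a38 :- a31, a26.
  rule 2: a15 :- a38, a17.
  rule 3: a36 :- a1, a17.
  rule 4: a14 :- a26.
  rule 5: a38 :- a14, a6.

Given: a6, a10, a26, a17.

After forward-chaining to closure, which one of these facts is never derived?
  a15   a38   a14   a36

[1] rule 4 [a14 :- a26.]. ⇒ new: a14.
[2] rule 5 [a38 :- a14, a6.]. ⇒ new: a38.
[3] rule 2 [a15 :- a38, a17.]. ⇒ new: a15.
Derived: a15 (round 3), a38 (round 2), a14 (round 1). a36 never appears in any round.

a36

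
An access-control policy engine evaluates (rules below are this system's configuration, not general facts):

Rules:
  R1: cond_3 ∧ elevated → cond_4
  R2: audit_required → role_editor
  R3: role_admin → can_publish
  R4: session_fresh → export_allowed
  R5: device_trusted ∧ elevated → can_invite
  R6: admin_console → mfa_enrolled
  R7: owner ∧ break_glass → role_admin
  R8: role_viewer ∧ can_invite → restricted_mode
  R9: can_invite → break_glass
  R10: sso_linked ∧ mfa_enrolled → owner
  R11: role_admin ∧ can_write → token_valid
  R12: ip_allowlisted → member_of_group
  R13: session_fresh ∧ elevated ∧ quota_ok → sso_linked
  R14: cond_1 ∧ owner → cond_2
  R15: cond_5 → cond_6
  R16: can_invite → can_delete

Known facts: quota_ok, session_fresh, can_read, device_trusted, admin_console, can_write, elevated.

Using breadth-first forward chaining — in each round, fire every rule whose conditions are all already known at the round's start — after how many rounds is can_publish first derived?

4

Round 1: R4 [session_fresh → export_allowed]; R5 [device_trusted ∧ elevated → can_invite]; R6 [admin_console → mfa_enrolled]; R13 [session_fresh ∧ elevated ∧ quota_ok → sso_linked]. New: export_allowed, can_invite, mfa_enrolled, sso_linked.
Round 2: R9 [can_invite → break_glass]; R10 [sso_linked ∧ mfa_enrolled → owner]; R16 [can_invite → can_delete]. New: break_glass, owner, can_delete.
Round 3: R7 [owner ∧ break_glass → role_admin]. New: role_admin.
Round 4: R3 [role_admin → can_publish]; R11 [role_admin ∧ can_write → token_valid]. New: can_publish, token_valid.
can_publish first appears in round 4.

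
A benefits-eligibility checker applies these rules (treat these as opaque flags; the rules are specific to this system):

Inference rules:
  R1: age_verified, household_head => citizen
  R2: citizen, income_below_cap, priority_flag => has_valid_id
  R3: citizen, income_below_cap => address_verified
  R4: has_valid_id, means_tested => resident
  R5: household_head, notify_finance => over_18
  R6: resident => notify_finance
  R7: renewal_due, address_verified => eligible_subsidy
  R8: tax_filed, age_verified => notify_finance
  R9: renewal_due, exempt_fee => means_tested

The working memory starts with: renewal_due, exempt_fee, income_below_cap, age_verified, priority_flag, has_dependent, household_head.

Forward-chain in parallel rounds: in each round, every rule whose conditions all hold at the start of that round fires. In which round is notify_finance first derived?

4

[1] R1 [age_verified, household_head => citizen]; R9 [renewal_due, exempt_fee => means_tested]. ⇒ new: citizen, means_tested.
[2] R2 [citizen, income_below_cap, priority_flag => has_valid_id]; R3 [citizen, income_below_cap => address_verified]. ⇒ new: has_valid_id, address_verified.
[3] R4 [has_valid_id, means_tested => resident]; R7 [renewal_due, address_verified => eligible_subsidy]. ⇒ new: resident, eligible_subsidy.
[4] R6 [resident => notify_finance]. ⇒ new: notify_finance.
notify_finance first appears in round 4.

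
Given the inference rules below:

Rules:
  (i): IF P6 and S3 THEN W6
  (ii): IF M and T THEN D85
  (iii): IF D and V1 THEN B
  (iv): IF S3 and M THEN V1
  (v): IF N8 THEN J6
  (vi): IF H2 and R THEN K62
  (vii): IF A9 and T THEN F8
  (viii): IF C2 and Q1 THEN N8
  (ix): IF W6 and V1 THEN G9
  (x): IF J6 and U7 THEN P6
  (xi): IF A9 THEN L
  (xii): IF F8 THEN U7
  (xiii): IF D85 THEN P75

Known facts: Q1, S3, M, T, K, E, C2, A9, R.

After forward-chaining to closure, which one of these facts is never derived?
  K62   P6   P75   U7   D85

K62

Round 1: (ii) [IF M and T THEN D85]; (iv) [IF S3 and M THEN V1]; (vii) [IF A9 and T THEN F8]; (viii) [IF C2 and Q1 THEN N8]; (xi) [IF A9 THEN L]. Adds D85, V1, F8, N8, L.
Round 2: (v) [IF N8 THEN J6]; (xii) [IF F8 THEN U7]; (xiii) [IF D85 THEN P75]. Adds J6, U7, P75.
Round 3: (x) [IF J6 and U7 THEN P6]. Adds P6.
Round 4: (i) [IF P6 and S3 THEN W6]. Adds W6.
Round 5: (ix) [IF W6 and V1 THEN G9]. Adds G9.
Derived: U7 (round 2), P6 (round 3), P75 (round 2), D85 (round 1). K62 never appears in any round.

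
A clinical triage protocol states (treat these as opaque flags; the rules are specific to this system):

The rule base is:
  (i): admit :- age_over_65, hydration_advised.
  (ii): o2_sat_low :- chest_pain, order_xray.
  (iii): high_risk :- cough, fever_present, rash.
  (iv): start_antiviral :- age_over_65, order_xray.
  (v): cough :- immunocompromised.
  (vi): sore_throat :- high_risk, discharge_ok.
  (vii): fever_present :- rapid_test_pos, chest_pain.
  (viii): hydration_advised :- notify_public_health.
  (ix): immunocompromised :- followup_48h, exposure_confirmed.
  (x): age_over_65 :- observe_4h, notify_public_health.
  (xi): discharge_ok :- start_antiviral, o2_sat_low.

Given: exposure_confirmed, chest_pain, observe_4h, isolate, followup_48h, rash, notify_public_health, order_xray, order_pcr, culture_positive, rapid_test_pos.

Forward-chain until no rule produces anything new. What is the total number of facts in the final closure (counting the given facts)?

Round 1 fires (ii), (vii), (viii), (ix), (x), giving o2_sat_low, fever_present, hydration_advised, immunocompromised, age_over_65.
Round 2 fires (i), (iv), (v), giving admit, start_antiviral, cough.
Round 3 fires (iii), (xi), giving high_risk, discharge_ok.
Round 4 fires (vi), giving sore_throat.
Closure: {admit, age_over_65, chest_pain, cough, culture_positive, discharge_ok, exposure_confirmed, fever_present, followup_48h, high_risk, hydration_advised, immunocompromised, isolate, notify_public_health, o2_sat_low, observe_4h, order_pcr, order_xray, rapid_test_pos, rash, sore_throat, start_antiviral} — 22 facts.

22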